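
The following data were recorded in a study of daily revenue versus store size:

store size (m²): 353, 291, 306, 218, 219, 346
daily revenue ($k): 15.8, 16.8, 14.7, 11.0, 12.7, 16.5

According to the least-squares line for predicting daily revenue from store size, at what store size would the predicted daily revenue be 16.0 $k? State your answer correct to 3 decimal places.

331.786

n = 6, Σx = 1733, Σy = 87.5, Σxy = 25852.7, Σx² = 518127
Sxx = Σx² − (Σx)²/n = 518127 − 500548.166667 = 17578.833333
Sxy = Σxy − (Σx)(Σy)/n = 25852.7 − 25272.916667 = 579.783333
b = Sxy/Sxx = 579.783333/17578.833333 = 0.032982
a = ȳ − b·x̄ = 14.583333 − 0.032982·288.833333 = 5.057061
Set a + b·x = 16.0: x = (16.0 − 5.057061) / 0.032982 = 331.786184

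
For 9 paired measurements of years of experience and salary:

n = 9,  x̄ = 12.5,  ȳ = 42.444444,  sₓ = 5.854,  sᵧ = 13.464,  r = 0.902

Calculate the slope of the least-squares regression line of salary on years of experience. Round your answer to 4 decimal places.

2.0746

b = r · sᵧ/sₓ = 0.902 · 13.464/5.854 = 2.074569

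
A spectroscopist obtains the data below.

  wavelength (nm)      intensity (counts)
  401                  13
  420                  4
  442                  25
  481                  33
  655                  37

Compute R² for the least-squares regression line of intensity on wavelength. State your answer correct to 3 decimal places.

0.585

n = 5, Σx = 2399, Σy = 112, Σxy = 58051, Σx² = 1192951, Σy² = 3268
Sxx = Σx² − (Σx)²/n = 1192951 − 1151040.2 = 41910.8
Sxy = Σxy − (Σx)(Σy)/n = 58051 − 53737.6 = 4313.4
Syy = Σy² − (Σy)²/n = 3268 − 2508.8 = 759.2
R² = Sxy²/(Sxx·Syy) = (4313.4)²/(41910.8·759.2) = 0.584733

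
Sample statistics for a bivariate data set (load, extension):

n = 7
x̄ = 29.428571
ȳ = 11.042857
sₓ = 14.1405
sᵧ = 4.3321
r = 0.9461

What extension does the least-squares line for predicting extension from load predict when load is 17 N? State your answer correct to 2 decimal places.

b = r · sᵧ/sₓ = 0.9461 · 4.3321/14.1405 = 0.289848
a = ȳ − b·x̄ = 11.042857 − 0.289848·29.428571 = 2.513036
ŷ(17) = a + b·17 = 2.513036 + 0.289848·17 = 7.440457

7.44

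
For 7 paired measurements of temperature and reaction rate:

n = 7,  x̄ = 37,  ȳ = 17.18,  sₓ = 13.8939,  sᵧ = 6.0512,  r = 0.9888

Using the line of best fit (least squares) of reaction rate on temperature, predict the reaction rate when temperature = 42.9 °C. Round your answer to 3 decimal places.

b = r · sᵧ/sₓ = 0.9888 · 6.0512/13.8939 = 0.430651
a = ȳ − b·x̄ = 17.18 − 0.430651·37 = 1.245901
ŷ(42.9) = a + b·42.9 = 1.245901 + 0.430651·42.9 = 19.720843

19.721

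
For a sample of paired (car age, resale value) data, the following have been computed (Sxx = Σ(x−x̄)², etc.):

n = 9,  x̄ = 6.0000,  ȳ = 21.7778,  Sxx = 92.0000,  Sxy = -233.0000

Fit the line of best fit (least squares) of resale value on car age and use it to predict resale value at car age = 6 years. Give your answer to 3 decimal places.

b = Sxy/Sxx = -233/92 = -2.532609
a = ȳ − b·x̄ = 21.7778 − (-2.532609)·6 = 36.973452
ŷ(6) = a + b·6 = 36.973452 + (-2.532609)·6 = 21.7778

21.778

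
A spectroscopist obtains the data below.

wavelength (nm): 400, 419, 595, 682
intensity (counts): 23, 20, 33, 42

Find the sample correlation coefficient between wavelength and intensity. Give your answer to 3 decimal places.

n = 4, Σx = 2096, Σy = 118, Σxy = 65859, Σx² = 1154710, Σy² = 3782
Sxx = Σx² − (Σx)²/n = 1154710 − 1098304 = 56406
Sxy = Σxy − (Σx)(Σy)/n = 65859 − 61832 = 4027
Syy = Σy² − (Σy)²/n = 3782 − 3481 = 301
r = Sxy/√(Sxx·Syy) = 4027/√(16978206) = 4027/4120.461867 = 0.977318

0.977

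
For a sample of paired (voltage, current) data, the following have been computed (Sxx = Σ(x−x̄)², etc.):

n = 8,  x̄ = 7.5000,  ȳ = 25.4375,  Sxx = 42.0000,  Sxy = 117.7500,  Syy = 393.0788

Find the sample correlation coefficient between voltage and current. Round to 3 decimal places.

0.916

r = Sxy/√(Sxx·Syy) = 117.75/√(16509.3096) = 117.75/128.488558 = 0.916424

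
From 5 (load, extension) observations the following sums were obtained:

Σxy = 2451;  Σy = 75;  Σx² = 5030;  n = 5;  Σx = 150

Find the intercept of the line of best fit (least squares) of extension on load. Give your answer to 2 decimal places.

3.62

Sxx = Σx² − (Σx)²/n = 5030 − 4500 = 530
Sxy = Σxy − (Σx)(Σy)/n = 2451 − 2250 = 201
b = Sxy/Sxx = 201/530 = 0.379245
a = ȳ − b·x̄ = 15 − 0.379245·30 = 3.622642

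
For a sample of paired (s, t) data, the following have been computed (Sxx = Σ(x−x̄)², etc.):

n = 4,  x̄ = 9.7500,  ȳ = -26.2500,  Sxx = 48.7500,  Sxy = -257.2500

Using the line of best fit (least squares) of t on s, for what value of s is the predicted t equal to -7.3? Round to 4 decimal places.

b = Sxy/Sxx = -257.25/48.75 = -5.276923
a = ȳ − b·x̄ = -26.25 − (-5.276923)·9.75 = 25.2
Set a + b·x = -7.3: x = (-7.3 − 25.2) / (-5.276923) = 6.158892

6.1589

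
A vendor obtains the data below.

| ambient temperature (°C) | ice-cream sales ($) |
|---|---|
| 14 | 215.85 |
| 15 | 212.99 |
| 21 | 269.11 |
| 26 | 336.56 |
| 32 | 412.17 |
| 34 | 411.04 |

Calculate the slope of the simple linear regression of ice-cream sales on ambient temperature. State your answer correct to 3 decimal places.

n = 6, Σx = 142, Σy = 1857.72, Σxy = 47783.42, Σx² = 3718
Sxx = Σx² − (Σx)²/n = 3718 − 3360.666667 = 357.333333
Sxy = Σxy − (Σx)(Σy)/n = 47783.42 − 43966.04 = 3817.38
b = Sxy/Sxx = 3817.38/357.333333 = 10.682966

10.683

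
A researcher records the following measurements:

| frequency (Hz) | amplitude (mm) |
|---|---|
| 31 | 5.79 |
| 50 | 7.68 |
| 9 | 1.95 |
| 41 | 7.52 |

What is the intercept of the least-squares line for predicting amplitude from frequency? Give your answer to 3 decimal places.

n = 4, Σx = 131, Σy = 22.94, Σxy = 889.36, Σx² = 5223
Sxx = Σx² − (Σx)²/n = 5223 − 4290.25 = 932.75
Sxy = Σxy − (Σx)(Σy)/n = 889.36 − 751.285 = 138.075
b = Sxy/Sxx = 138.075/932.75 = 0.148030
a = ȳ − b·x̄ = 5.735 − 0.148030·32.75 = 0.887017

0.887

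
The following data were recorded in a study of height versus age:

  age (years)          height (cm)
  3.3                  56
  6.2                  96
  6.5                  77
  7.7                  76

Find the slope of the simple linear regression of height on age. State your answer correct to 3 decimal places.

5.607

n = 4, Σx = 23.7, Σy = 305, Σxy = 1865.7, Σx² = 150.87
Sxx = Σx² − (Σx)²/n = 150.87 − 140.4225 = 10.4475
Sxy = Σxy − (Σx)(Σy)/n = 1865.7 − 1807.125 = 58.575
b = Sxy/Sxx = 58.575/10.4475 = 5.606604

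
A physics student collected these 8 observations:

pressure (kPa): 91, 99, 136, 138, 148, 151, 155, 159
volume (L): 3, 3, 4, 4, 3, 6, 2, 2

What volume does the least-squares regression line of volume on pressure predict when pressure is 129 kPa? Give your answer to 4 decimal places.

n = 8, Σx = 1077, Σy = 27, Σxy = 3644, Σx² = 149633
Sxx = Σx² − (Σx)²/n = 149633 − 144991.125 = 4641.875
Sxy = Σxy − (Σx)(Σy)/n = 3644 − 3634.875 = 9.125
b = Sxy/Sxx = 9.125/4641.875 = 0.001966
a = ȳ − b·x̄ = 3.375 − 0.001966·134.625 = 3.110354
ŷ(129) = a + b·129 = 3.110354 + 0.001966·129 = 3.363942

3.3639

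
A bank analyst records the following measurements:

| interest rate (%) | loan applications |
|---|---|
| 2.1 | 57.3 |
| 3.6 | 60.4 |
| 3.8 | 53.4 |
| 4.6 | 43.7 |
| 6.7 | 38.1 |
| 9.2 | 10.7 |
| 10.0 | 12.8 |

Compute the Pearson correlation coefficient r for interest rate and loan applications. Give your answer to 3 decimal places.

-0.968

n = 7, Σx = 40, Σy = 276.4, Σxy = 1223.42, Σx² = 282.5, Σy² = 13422.64
Sxx = Σx² − (Σx)²/n = 282.5 − 228.571429 = 53.928571
Sxy = Σxy − (Σx)(Σy)/n = 1223.42 − 1579.428571 = -356.008571
Syy = Σy² − (Σy)²/n = 13422.64 − 10913.851429 = 2508.788571
r = Sxy/√(Sxx·Syy) = -356.008571/√(135295.383673) = -356.008571/367.825208 = -0.967874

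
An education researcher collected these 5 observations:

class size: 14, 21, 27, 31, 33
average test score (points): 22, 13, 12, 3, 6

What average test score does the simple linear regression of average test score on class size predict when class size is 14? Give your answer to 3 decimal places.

n = 5, Σx = 126, Σy = 56, Σxy = 1196, Σx² = 3416
Sxx = Σx² − (Σx)²/n = 3416 − 3175.2 = 240.8
Sxy = Σxy − (Σx)(Σy)/n = 1196 − 1411.2 = -215.2
b = Sxy/Sxx = -215.2/240.8 = -0.893688
a = ȳ − b·x̄ = 11.2 − (-0.893688)·25.2 = 33.720930
ŷ(14) = a + b·14 = 33.720930 + (-0.893688)·14 = 21.209302

21.209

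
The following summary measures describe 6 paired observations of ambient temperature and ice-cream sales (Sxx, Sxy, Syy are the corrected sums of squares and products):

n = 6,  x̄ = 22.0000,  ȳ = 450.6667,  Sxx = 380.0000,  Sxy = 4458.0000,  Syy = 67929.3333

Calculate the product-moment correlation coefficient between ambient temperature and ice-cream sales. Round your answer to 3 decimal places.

0.877

r = Sxy/√(Sxx·Syy) = 4458/√(25813146.654) = 4458/5080.663997 = 0.877444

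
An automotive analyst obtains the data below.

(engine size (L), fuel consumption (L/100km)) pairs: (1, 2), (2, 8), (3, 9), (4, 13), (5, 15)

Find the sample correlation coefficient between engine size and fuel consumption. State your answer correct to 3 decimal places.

n = 5, Σx = 15, Σy = 47, Σxy = 172, Σx² = 55, Σy² = 543
Sxx = Σx² − (Σx)²/n = 55 − 45 = 10
Sxy = Σxy − (Σx)(Σy)/n = 172 − 141 = 31
Syy = Σy² − (Σy)²/n = 543 − 441.8 = 101.2
r = Sxy/√(Sxx·Syy) = 31/√(1012) = 31/31.811947 = 0.974477

0.974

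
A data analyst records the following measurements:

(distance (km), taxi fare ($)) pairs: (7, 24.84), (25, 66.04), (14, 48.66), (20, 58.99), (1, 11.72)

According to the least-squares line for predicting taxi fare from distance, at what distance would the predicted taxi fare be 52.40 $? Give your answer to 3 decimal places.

n = 5, Σx = 67, Σy = 210.25, Σxy = 3697.64, Σx² = 1271
Sxx = Σx² − (Σx)²/n = 1271 − 897.8 = 373.2
Sxy = Σxy − (Σx)(Σy)/n = 3697.64 − 2817.35 = 880.29
b = Sxy/Sxx = 880.29/373.2 = 2.358762
a = ȳ − b·x̄ = 42.05 − 2.358762·13.4 = 10.442588
Set a + b·x = 52.40: x = (52.40 − 10.442588) / 2.358762 = 17.787895

17.788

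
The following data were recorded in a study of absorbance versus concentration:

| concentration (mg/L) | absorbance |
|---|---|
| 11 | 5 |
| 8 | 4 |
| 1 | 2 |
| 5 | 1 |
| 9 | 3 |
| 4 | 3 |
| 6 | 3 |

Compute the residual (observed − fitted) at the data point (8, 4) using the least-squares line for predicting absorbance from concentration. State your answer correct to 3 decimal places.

0.517

n = 7, Σx = 44, Σy = 21, Σxy = 151, Σx² = 344
Sxx = Σx² − (Σx)²/n = 344 − 276.571429 = 67.428571
Sxy = Σxy − (Σx)(Σy)/n = 151 − 132 = 19
b = Sxy/Sxx = 19/67.428571 = 0.281780
a = ȳ − b·x̄ = 3 − 0.281780·6.285714 = 1.228814
ŷ(8) = 1.228814 + 0.281780·8 = 3.483051
residual = y − ŷ = 4 − 3.483051 = 0.516949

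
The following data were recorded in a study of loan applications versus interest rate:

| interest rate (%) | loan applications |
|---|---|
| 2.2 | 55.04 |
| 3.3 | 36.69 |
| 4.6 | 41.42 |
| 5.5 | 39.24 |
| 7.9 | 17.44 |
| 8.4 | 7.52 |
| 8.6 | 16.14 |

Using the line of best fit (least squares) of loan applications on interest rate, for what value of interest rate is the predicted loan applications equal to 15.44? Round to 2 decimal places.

8.21

n = 7, Σx = 40.5, Σy = 213.49, Σxy = 988.265, Σx² = 274.07
Sxx = Σx² − (Σx)²/n = 274.07 − 234.321429 = 39.748571
Sxy = Σxy − (Σx)(Σy)/n = 988.265 − 1235.192143 = -246.927143
b = Sxy/Sxx = -246.927143/39.748571 = -6.212227
a = ȳ − b·x̄ = 30.498571 − (-6.212227)·5.785714 = 66.440741
Set a + b·x = 15.44: x = (15.44 − 66.440741) / (-6.212227) = 8.209736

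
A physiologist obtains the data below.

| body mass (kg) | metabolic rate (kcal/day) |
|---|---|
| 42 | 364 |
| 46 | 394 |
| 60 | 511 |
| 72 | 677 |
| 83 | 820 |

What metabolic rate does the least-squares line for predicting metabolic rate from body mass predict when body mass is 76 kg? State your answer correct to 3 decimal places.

n = 5, Σx = 303, Σy = 2766, Σxy = 180876, Σx² = 19553
Sxx = Σx² − (Σx)²/n = 19553 − 18361.8 = 1191.2
Sxy = Σxy − (Σx)(Σy)/n = 180876 − 167619.6 = 13256.4
b = Sxy/Sxx = 13256.4/1191.2 = 11.128610
a = ȳ − b·x̄ = 553.2 − 11.128610·60.6 = -121.193754
ŷ(76) = a + b·76 = -121.193754 + 11.128610·76 = 724.580591

724.581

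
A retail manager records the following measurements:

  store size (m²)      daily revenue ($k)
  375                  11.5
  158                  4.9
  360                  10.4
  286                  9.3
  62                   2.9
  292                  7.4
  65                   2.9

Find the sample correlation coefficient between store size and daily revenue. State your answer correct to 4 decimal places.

n = 7, Σx = 1598, Σy = 49.3, Σxy = 14019.6, Σx² = 470318, Σy² = 422.49
Sxx = Σx² − (Σx)²/n = 470318 − 364800.571429 = 105517.428571
Sxy = Σxy − (Σx)(Σy)/n = 14019.6 − 11254.485714 = 2765.114286
Syy = Σy² − (Σy)²/n = 422.49 − 347.212857 = 75.277143
r = Sxy/√(Sxx·Syy) = 2765.114286/√(7943050.544490) = 2765.114286/2818.341808 = 0.981114

0.9811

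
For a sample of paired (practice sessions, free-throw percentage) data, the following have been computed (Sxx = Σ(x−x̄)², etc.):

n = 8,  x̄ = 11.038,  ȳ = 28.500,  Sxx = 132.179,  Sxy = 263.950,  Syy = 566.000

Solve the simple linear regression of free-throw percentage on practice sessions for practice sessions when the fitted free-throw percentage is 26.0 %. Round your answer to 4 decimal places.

9.7861

b = Sxy/Sxx = 263.95/132.179 = 1.996913
a = ȳ − b·x̄ = 28.5 − 1.996913·11.038 = 6.458071
Set a + b·x = 26.0: x = (26.0 − 6.458071) / 1.996913 = 9.786068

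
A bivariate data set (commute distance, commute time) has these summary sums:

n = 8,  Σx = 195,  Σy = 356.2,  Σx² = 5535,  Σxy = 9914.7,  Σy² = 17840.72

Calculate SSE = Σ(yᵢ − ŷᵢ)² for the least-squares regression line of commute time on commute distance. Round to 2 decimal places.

Sxx = Σx² − (Σx)²/n = 5535 − 4753.125 = 781.875
Sxy = Σxy − (Σx)(Σy)/n = 9914.7 − 8682.375 = 1232.325
Syy = Σy² − (Σy)²/n = 17840.72 − 15859.805 = 1980.915
b = Sxy/Sxx = 1232.325/781.875 = 1.576115
SSE = Syy − b·Sxy = 1980.915 − 1.576115·1232.325 = 38.628950

38.63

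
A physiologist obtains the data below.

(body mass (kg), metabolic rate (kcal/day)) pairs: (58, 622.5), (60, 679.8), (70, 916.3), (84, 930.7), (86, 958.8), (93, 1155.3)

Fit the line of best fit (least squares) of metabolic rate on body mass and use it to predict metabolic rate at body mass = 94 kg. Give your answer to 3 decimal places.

n = 6, Σx = 451, Σy = 5263.4, Σxy = 409112.5, Σx² = 34965
Sxx = Σx² − (Σx)²/n = 34965 − 33900.166667 = 1064.833333
Sxy = Σxy − (Σx)(Σy)/n = 409112.5 − 395632.233333 = 13480.266667
b = Sxy/Sxx = 13480.266667/1064.833333 = 12.659509
a = ȳ − b·x̄ = 877.233333 − 12.659509·75.166667 = -74.339725
ŷ(94) = a + b·94 = -74.339725 + 12.659509·94 = 1115.654077

1115.654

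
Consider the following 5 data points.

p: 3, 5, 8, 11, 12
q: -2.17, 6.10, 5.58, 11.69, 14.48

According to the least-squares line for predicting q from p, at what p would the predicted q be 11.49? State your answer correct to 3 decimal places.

n = 5, Σx = 39, Σy = 35.68, Σxy = 370.98, Σx² = 363
Sxx = Σx² − (Σx)²/n = 363 − 304.2 = 58.8
Sxy = Σxy − (Σx)(Σy)/n = 370.98 − 278.304 = 92.676
b = Sxy/Sxx = 92.676/58.8 = 1.576122
a = ȳ − b·x̄ = 7.136 − 1.576122·7.8 = -5.157755
Set a + b·x = 11.49: x = (11.49 − (-5.157755)) / 1.576122 = 10.562476

10.562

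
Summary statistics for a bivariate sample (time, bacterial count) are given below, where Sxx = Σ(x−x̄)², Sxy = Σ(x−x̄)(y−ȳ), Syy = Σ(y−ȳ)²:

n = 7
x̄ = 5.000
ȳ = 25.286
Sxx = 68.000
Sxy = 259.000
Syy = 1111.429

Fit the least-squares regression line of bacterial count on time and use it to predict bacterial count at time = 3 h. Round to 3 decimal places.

17.668

b = Sxy/Sxx = 259/68 = 3.808824
a = ȳ − b·x̄ = 25.286 − 3.808824·5 = 6.241882
ŷ(3) = a + b·3 = 6.241882 + 3.808824·3 = 17.668353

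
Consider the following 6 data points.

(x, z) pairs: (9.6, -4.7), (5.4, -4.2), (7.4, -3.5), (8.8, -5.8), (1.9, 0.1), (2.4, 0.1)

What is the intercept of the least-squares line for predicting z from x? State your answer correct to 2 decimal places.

1.23

n = 6, Σx = 35.5, Σy = -18, Σxy = -144.31, Σx² = 262.89
Sxx = Σx² − (Σx)²/n = 262.89 − 210.041667 = 52.848333
Sxy = Σxy − (Σx)(Σy)/n = -144.31 − (-106.5) = -37.81
b = Sxy/Sxx = -37.81/52.848333 = -0.715444
a = ȳ − b·x̄ = -3 − (-0.715444)·5.916667 = 1.233041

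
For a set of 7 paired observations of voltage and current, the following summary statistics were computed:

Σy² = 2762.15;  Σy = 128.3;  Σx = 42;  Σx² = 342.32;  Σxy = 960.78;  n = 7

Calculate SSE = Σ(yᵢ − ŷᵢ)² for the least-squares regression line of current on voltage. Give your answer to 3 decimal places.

6.771

Sxx = Σx² − (Σx)²/n = 342.32 − 252 = 90.32
Sxy = Σxy − (Σx)(Σy)/n = 960.78 − 769.8 = 190.98
Syy = Σy² − (Σy)²/n = 2762.15 − 2351.555714 = 410.594286
b = Sxy/Sxx = 190.98/90.32 = 2.114482
SSE = Syy − b·Sxy = 410.594286 − 2.114482·190.98 = 6.770543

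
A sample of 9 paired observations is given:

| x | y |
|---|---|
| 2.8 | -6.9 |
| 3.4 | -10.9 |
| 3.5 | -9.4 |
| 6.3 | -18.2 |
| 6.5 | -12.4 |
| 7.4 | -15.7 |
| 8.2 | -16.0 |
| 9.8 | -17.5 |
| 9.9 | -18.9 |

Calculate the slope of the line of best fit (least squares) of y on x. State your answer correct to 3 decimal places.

-1.403

n = 9, Σx = 57.8, Σy = -125.9, Σxy = -890.53, Σx² = 429.64
Sxx = Σx² − (Σx)²/n = 429.64 − 371.204444 = 58.435556
Sxy = Σxy − (Σx)(Σy)/n = -890.53 − (-808.557778) = -81.972222
b = Sxy/Sxx = -81.972222/58.435556 = -1.402780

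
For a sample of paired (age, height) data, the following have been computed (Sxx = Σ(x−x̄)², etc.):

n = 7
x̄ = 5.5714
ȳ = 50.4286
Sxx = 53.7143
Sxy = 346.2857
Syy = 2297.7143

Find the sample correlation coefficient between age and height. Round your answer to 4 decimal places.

0.9857

r = Sxy/√(Sxx·Syy) = 346.2857/√(123420.115224) = 346.2857/351.311991 = 0.985693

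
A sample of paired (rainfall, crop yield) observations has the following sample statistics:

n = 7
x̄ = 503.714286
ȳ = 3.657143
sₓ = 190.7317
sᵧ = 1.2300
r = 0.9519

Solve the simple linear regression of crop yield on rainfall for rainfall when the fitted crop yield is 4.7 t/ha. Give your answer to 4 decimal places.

673.5978

b = r · sᵧ/sₓ = 0.9519 · 1.23/190.7317 = 0.006139
a = ȳ − b·x̄ = 3.657143 − 0.006139·503.714286 = 0.565012
Set a + b·x = 4.7: x = (4.7 − 0.565012) / 0.006139 = 673.597787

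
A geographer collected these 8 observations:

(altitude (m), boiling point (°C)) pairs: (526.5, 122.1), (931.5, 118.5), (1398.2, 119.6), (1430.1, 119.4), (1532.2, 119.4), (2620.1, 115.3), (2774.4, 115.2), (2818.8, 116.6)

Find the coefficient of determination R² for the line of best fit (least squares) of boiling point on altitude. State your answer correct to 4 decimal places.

n = 8, Σx = 14031.8, Σy = 946.1, Σxy = 1645972.23, Σx² = 30000533.4, Σy² = 111928.23
Sxx = Σx² − (Σx)²/n = 30000533.4 − 24611426.405 = 5389106.995
Sxy = Σxy − (Σx)(Σy)/n = 1645972.23 − 1659435.7475 = -13463.5175
Syy = Σy² − (Σy)²/n = 111928.23 − 111888.15125 = 40.07875
R² = Sxy²/(Sxx·Syy) = (-13463.5175)²/(5389106.995·40.07875) = 0.839240

0.8392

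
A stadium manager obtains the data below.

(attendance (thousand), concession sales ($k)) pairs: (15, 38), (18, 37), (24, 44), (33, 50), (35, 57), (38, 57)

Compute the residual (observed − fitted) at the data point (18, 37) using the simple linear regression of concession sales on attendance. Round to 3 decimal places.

n = 6, Σx = 163, Σy = 283, Σxy = 8103, Σx² = 4883
Sxx = Σx² − (Σx)²/n = 4883 − 4428.166667 = 454.833333
Sxy = Σxy − (Σx)(Σy)/n = 8103 − 7688.166667 = 414.833333
b = Sxy/Sxx = 414.833333/454.833333 = 0.912056
a = ȳ − b·x̄ = 47.166667 − 0.912056·27.166667 = 22.389154
ŷ(18) = 22.389154 + 0.912056·18 = 38.806156
residual = y − ŷ = 37 − 38.806156 = -1.806156

-1.806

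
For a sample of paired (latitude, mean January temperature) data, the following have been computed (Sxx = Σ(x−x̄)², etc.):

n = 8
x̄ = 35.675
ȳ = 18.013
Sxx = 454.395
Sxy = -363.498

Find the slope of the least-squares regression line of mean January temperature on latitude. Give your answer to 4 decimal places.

b = Sxy/Sxx = -363.498/454.395 = -0.799960

-0.8000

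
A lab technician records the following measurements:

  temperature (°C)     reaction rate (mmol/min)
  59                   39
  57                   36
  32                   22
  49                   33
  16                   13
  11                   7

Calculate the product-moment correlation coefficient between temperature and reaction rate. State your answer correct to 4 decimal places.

n = 6, Σx = 224, Σy = 150, Σxy = 6959, Σx² = 10532, Σy² = 4608
Sxx = Σx² − (Σx)²/n = 10532 − 8362.666667 = 2169.333333
Sxy = Σxy − (Σx)(Σy)/n = 6959 − 5600 = 1359
Syy = Σy² − (Σy)²/n = 4608 − 3750 = 858
r = Sxy/√(Sxx·Syy) = 1359/√(1861288) = 1359/1364.290292 = 0.996122

0.9961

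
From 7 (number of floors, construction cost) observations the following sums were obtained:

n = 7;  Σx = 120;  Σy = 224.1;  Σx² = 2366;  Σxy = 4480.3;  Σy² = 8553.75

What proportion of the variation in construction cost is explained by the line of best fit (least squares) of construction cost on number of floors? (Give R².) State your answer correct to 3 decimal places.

Sxx = Σx² − (Σx)²/n = 2366 − 2057.142857 = 308.857143
Sxy = Σxy − (Σx)(Σy)/n = 4480.3 − 3841.714286 = 638.585714
Syy = Σy² − (Σy)²/n = 8553.75 − 7174.401429 = 1379.348571
R² = Sxy²/(Sxx·Syy) = (638.585714)²/(308.857143·1379.348571) = 0.957209

0.957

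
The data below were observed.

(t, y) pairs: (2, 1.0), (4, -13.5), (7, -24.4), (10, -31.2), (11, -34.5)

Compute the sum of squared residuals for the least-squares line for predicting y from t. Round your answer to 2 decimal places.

n = 5, Σx = 34, Σy = -102.6, Σxy = -914.3, Σx² = 290, Σy² = 2942.3
Sxx = Σx² − (Σx)²/n = 290 − 231.2 = 58.8
Sxy = Σxy − (Σx)(Σy)/n = -914.3 − (-697.68) = -216.62
Syy = Σy² − (Σy)²/n = 2942.3 − 2105.352 = 836.948
b = Sxy/Sxx = -216.62/58.8 = -3.684014
SSE = Syy − b·Sxy = 836.948 − (-3.684014)·(-216.62) = 38.916973

38.92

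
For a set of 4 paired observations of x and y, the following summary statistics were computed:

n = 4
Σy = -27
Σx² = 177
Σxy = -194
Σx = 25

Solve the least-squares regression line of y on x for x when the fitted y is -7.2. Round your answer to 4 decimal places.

Sxx = Σx² − (Σx)²/n = 177 − 156.25 = 20.75
Sxy = Σxy − (Σx)(Σy)/n = -194 − (-168.75) = -25.25
b = Sxy/Sxx = -25.25/20.75 = -1.216867
a = ȳ − b·x̄ = -6.75 − (-1.216867)·6.25 = 0.855422
Set a + b·x = -7.2: x = (-7.2 − 0.855422) / (-1.216867) = 6.619802

6.6198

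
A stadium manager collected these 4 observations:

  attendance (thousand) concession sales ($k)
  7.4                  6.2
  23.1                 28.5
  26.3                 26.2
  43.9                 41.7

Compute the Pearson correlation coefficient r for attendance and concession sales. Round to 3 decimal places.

0.974

n = 4, Σx = 100.7, Σy = 102.6, Σxy = 3223.92, Σx² = 3207.27, Σy² = 3276.02
Sxx = Σx² − (Σx)²/n = 3207.27 − 2535.1225 = 672.1475
Sxy = Σxy − (Σx)(Σy)/n = 3223.92 − 2582.955 = 640.965
Syy = Σy² − (Σy)²/n = 3276.02 − 2631.69 = 644.33
r = Sxy/√(Sxx·Syy) = 640.965/√(433084.798675) = 640.965/658.091786 = 0.973975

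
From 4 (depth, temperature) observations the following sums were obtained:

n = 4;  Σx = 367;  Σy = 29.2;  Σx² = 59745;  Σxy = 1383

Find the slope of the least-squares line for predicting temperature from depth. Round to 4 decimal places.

-0.0497

Sxx = Σx² − (Σx)²/n = 59745 − 33672.25 = 26072.75
Sxy = Σxy − (Σx)(Σy)/n = 1383 − 2679.1 = -1296.1
b = Sxy/Sxx = -1296.1/26072.75 = -0.049711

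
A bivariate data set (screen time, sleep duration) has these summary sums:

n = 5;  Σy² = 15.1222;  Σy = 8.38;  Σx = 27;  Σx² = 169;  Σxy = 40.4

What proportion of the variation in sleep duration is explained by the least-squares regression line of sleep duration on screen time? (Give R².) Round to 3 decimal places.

Sxx = Σx² − (Σx)²/n = 169 − 145.8 = 23.2
Sxy = Σxy − (Σx)(Σy)/n = 40.4 − 45.252 = -4.852
Syy = Σy² − (Σy)²/n = 15.1222 − 14.04488 = 1.07732
R² = Sxy²/(Sxx·Syy) = (-4.852)²/(23.2·1.07732) = 0.941909

0.942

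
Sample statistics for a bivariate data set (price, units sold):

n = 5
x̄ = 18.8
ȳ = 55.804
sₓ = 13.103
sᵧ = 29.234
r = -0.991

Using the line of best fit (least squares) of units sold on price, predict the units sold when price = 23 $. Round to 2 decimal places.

b = r · sᵧ/sₓ = -0.991 · 29.234/13.103 = -2.211012
a = ȳ − b·x̄ = 55.804 − (-2.211012)·18.8 = 97.371031
ŷ(23) = a + b·23 = 97.371031 + (-2.211012)·23 = 46.517748

46.52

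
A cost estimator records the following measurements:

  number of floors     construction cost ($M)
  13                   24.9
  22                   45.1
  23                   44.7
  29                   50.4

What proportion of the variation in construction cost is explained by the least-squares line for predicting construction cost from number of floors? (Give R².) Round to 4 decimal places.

n = 4, Σx = 87, Σy = 165.1, Σxy = 3805.6, Σx² = 2023, Σy² = 7192.27
Sxx = Σx² − (Σx)²/n = 2023 − 1892.25 = 130.75
Sxy = Σxy − (Σx)(Σy)/n = 3805.6 − 3590.925 = 214.675
Syy = Σy² − (Σy)²/n = 7192.27 − 6814.5025 = 377.7675
R² = Sxy²/(Sxx·Syy) = (214.675)²/(130.75·377.7675) = 0.933032

0.9330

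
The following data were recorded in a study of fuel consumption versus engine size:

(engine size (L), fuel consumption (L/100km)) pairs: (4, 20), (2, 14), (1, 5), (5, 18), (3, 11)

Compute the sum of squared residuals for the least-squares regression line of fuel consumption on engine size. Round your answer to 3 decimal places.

38.800

n = 5, Σx = 15, Σy = 68, Σxy = 236, Σx² = 55, Σy² = 1066
Sxx = Σx² − (Σx)²/n = 55 − 45 = 10
Sxy = Σxy − (Σx)(Σy)/n = 236 − 204 = 32
Syy = Σy² − (Σy)²/n = 1066 − 924.8 = 141.2
b = Sxy/Sxx = 32/10 = 3.2
SSE = Syy − b·Sxy = 141.2 − 3.2·32 = 38.8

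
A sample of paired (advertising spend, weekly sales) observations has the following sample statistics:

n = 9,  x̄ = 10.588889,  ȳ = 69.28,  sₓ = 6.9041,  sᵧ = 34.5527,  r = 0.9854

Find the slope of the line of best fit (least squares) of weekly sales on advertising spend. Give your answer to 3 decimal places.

4.932

b = r · sᵧ/sₓ = 0.9854 · 34.5527/6.9041 = 4.931596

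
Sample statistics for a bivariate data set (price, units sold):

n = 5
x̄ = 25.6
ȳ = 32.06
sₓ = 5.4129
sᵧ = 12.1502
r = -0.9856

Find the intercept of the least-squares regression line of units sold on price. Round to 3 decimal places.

b = r · sᵧ/sₓ = -0.9856 · 12.1502/5.4129 = -2.212351
a = ȳ − b·x̄ = 32.06 − (-2.212351)·25.6 = 88.696197

88.696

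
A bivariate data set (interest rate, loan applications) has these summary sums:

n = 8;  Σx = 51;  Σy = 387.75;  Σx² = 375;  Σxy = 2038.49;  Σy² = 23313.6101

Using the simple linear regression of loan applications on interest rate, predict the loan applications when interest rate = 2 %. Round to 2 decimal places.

Sxx = Σx² − (Σx)²/n = 375 − 325.125 = 49.875
Sxy = Σxy − (Σx)(Σy)/n = 2038.49 − 2471.90625 = -433.41625
b = Sxy/Sxx = -433.41625/49.875 = -8.690050
a = ȳ − b·x̄ = 48.46875 − (-8.690050)·6.375 = 103.867820
ŷ(2) = a + b·2 = 103.867820 + (-8.690050)·2 = 86.487719

86.49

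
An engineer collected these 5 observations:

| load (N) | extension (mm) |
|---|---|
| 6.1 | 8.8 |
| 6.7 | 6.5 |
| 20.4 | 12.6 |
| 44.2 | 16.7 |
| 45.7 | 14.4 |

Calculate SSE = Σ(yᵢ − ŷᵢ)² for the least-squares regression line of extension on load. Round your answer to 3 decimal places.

n = 5, Σx = 123.1, Σy = 59, Σxy = 1750.49, Σx² = 4540.39, Σy² = 764.7
Sxx = Σx² − (Σx)²/n = 4540.39 − 3030.722 = 1509.668
Sxy = Σxy − (Σx)(Σy)/n = 1750.49 − 1452.58 = 297.91
Syy = Σy² − (Σy)²/n = 764.7 − 696.2 = 68.5
b = Sxy/Sxx = 297.91/1509.668 = 0.197335
SSE = Syy − b·Sxy = 68.5 − 0.197335·297.91 = 9.711996

9.712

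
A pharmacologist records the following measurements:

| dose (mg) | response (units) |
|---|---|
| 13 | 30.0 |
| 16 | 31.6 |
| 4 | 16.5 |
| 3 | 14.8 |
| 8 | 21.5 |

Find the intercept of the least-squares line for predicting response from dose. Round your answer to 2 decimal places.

10.99

n = 5, Σx = 44, Σy = 114.4, Σxy = 1178, Σx² = 514
Sxx = Σx² − (Σx)²/n = 514 − 387.2 = 126.8
Sxy = Σxy − (Σx)(Σy)/n = 1178 − 1006.72 = 171.28
b = Sxy/Sxx = 171.28/126.8 = 1.350789
a = ȳ − b·x̄ = 22.88 − 1.350789·8.8 = 10.993060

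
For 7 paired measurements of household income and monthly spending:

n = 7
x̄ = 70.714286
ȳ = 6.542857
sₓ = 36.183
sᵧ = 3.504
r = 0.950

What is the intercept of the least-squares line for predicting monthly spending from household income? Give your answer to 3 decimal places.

b = r · sᵧ/sₓ = 0.95 · 3.504/36.183 = 0.091999
a = ȳ − b·x̄ = 6.542857 − 0.091999·70.714286 = 0.037213

0.037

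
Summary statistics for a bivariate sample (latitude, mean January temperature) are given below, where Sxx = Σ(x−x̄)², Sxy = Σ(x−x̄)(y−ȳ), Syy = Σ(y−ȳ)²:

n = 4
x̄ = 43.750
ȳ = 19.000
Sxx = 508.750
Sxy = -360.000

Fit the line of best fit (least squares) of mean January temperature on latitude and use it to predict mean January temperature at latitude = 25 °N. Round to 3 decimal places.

b = Sxy/Sxx = -360/508.75 = -0.707617
a = ȳ − b·x̄ = 19 − (-0.707617)·43.75 = 49.958231
ŷ(25) = a + b·25 = 49.958231 + (-0.707617)·25 = 32.267813

32.268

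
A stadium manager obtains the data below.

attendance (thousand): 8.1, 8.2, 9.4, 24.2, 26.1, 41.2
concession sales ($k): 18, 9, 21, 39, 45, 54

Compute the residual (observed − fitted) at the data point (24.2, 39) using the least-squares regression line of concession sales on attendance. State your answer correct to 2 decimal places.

n = 6, Σx = 117.2, Σy = 186, Σxy = 4760.1, Σx² = 3185.5
Sxx = Σx² − (Σx)²/n = 3185.5 − 2289.306667 = 896.193333
Sxy = Σxy − (Σx)(Σy)/n = 4760.1 − 3633.2 = 1126.9
b = Sxy/Sxx = 1126.9/896.193333 = 1.257430
a = ȳ − b·x̄ = 31 − 1.257430·19.533333 = 6.438209
ŷ(24.2) = 6.438209 + 1.257430·24.2 = 36.868005
residual = y − ŷ = 39 − 36.868005 = 2.131995

2.13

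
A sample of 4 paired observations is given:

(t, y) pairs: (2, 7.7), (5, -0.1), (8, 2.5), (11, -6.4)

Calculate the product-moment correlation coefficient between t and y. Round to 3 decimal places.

n = 4, Σx = 26, Σy = 3.7, Σxy = -35.5, Σx² = 214, Σy² = 106.51
Sxx = Σx² − (Σx)²/n = 214 − 169 = 45
Sxy = Σxy − (Σx)(Σy)/n = -35.5 − 24.05 = -59.55
Syy = Σy² − (Σy)²/n = 106.51 − 3.4225 = 103.0875
r = Sxy/√(Sxx·Syy) = -59.55/√(4638.9375) = -59.55/68.109746 = -0.874324

-0.874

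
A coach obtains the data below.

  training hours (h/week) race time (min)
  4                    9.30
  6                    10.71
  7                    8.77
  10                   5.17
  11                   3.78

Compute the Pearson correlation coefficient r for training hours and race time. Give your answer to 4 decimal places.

-0.9058

n = 5, Σx = 38, Σy = 37.73, Σxy = 256.13, Σx² = 322, Σy² = 319.1243
Sxx = Σx² − (Σx)²/n = 322 − 288.8 = 33.2
Sxy = Σxy − (Σx)(Σy)/n = 256.13 − 286.748 = -30.618
Syy = Σy² − (Σy)²/n = 319.1243 − 284.71058 = 34.41372
r = Sxy/√(Sxx·Syy) = -30.618/√(1142.535504) = -30.618/33.801413 = -0.905820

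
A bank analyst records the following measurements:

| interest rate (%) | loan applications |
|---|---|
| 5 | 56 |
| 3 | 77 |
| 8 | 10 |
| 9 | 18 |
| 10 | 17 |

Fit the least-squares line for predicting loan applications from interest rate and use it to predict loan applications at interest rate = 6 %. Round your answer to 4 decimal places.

n = 5, Σx = 35, Σy = 178, Σxy = 923, Σx² = 279
Sxx = Σx² − (Σx)²/n = 279 − 245 = 34
Sxy = Σxy − (Σx)(Σy)/n = 923 − 1246 = -323
b = Sxy/Sxx = -323/34 = -9.5
a = ȳ − b·x̄ = 35.6 − (-9.5)·7 = 102.1
ŷ(6) = a + b·6 = 102.1 + (-9.5)·6 = 45.1

45.1000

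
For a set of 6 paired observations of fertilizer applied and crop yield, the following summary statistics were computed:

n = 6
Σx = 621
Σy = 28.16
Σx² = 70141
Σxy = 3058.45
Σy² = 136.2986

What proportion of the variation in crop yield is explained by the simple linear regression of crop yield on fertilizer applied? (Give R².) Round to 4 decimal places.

Sxx = Σx² − (Σx)²/n = 70141 − 64273.5 = 5867.5
Sxy = Σxy − (Σx)(Σy)/n = 3058.45 − 2914.56 = 143.89
Syy = Σy² − (Σy)²/n = 136.2986 − 132.164267 = 4.134333
R² = Sxy²/(Sxx·Syy) = (143.89)²/(5867.5·4.134333) = 0.853498

0.8535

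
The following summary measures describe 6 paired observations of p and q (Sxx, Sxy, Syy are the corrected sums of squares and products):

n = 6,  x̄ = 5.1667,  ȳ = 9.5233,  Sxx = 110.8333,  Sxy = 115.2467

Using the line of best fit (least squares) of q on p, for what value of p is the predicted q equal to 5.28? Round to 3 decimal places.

b = Sxy/Sxx = 115.2467/110.8333 = 1.039820
a = ȳ − b·x̄ = 9.5233 − 1.039820·5.1667 = 4.150861
Set a + b·x = 5.28: x = (5.28 − 4.150861) / 1.039820 = 1.085898

1.086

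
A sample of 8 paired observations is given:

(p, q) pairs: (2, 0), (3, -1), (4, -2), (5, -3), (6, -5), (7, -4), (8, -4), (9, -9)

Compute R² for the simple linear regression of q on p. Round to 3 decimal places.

n = 8, Σx = 44, Σy = -28, Σxy = -197, Σx² = 284, Σy² = 152
Sxx = Σx² − (Σx)²/n = 284 − 242 = 42
Sxy = Σxy − (Σx)(Σy)/n = -197 − (-154) = -43
Syy = Σy² − (Σy)²/n = 152 − 98 = 54
R² = Sxy²/(Sxx·Syy) = (-43)²/(42·54) = 0.815256

0.815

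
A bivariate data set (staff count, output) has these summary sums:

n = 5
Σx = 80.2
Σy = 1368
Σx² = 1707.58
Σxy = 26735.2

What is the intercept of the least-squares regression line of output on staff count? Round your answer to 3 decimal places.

91.082

Sxx = Σx² − (Σx)²/n = 1707.58 − 1286.408 = 421.172
Sxy = Σxy − (Σx)(Σy)/n = 26735.2 − 21942.72 = 4792.48
b = Sxy/Sxx = 4792.48/421.172 = 11.378914
a = ȳ − b·x̄ = 273.6 − 11.378914·16.04 = 91.082218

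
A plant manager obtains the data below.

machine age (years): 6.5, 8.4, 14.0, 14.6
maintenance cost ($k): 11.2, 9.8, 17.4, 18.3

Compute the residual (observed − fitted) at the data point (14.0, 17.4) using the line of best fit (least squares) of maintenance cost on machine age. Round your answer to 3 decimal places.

n = 4, Σx = 43.5, Σy = 56.7, Σxy = 665.9, Σx² = 521.97
Sxx = Σx² − (Σx)²/n = 521.97 − 473.0625 = 48.9075
Sxy = Σxy − (Σx)(Σy)/n = 665.9 − 616.6125 = 49.2875
b = Sxy/Sxx = 49.2875/48.9075 = 1.007770
a = ȳ − b·x̄ = 14.175 − 1.007770·10.875 = 3.215504
ŷ(14.0) = 3.215504 + 1.007770·14 = 17.324281
residual = y − ŷ = 17.4 − 17.324281 = 0.075719

0.076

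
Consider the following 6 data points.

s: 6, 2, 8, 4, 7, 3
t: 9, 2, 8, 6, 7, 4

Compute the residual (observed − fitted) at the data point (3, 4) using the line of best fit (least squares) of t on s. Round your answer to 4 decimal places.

n = 6, Σx = 30, Σy = 36, Σxy = 207, Σx² = 178
Sxx = Σx² − (Σx)²/n = 178 − 150 = 28
Sxy = Σxy − (Σx)(Σy)/n = 207 − 180 = 27
b = Sxy/Sxx = 27/28 = 0.964286
a = ȳ − b·x̄ = 6 − 0.964286·5 = 1.178571
ŷ(3) = 1.178571 + 0.964286·3 = 4.071429
residual = y − ŷ = 4 − 4.071429 = -0.071429

-0.0714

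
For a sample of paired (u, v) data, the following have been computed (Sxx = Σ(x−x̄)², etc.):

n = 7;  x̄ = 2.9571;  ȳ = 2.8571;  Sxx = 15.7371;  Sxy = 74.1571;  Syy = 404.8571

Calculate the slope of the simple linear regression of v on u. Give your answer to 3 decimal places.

b = Sxy/Sxx = 74.1571/15.7371 = 4.712247

4.712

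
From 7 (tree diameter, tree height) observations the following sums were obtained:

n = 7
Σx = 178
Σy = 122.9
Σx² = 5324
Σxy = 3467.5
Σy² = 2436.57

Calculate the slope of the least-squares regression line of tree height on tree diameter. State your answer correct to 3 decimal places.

Sxx = Σx² − (Σx)²/n = 5324 − 4526.285714 = 797.714286
Sxy = Σxy − (Σx)(Σy)/n = 3467.5 − 3125.171429 = 342.328571
b = Sxy/Sxx = 342.328571/797.714286 = 0.429137

0.429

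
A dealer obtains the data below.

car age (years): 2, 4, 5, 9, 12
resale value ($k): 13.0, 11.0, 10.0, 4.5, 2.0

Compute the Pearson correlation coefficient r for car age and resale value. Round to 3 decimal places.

n = 5, Σx = 32, Σy = 40.5, Σxy = 184.5, Σx² = 270, Σy² = 414.25
Sxx = Σx² − (Σx)²/n = 270 − 204.8 = 65.2
Sxy = Σxy − (Σx)(Σy)/n = 184.5 − 259.2 = -74.7
Syy = Σy² − (Σy)²/n = 414.25 − 328.05 = 86.2
r = Sxy/√(Sxx·Syy) = -74.7/√(5620.24) = -74.7/74.968260 = -0.996422

-0.996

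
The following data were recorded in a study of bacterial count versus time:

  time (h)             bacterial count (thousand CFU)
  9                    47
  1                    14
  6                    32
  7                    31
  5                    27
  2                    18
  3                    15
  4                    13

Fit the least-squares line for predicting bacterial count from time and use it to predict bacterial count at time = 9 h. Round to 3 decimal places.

42.421

n = 8, Σx = 37, Σy = 197, Σxy = 1114, Σx² = 221
Sxx = Σx² − (Σx)²/n = 221 − 171.125 = 49.875
Sxy = Σxy − (Σx)(Σy)/n = 1114 − 911.125 = 202.875
b = Sxy/Sxx = 202.875/49.875 = 4.067669
a = ȳ − b·x̄ = 24.625 − 4.067669·4.625 = 5.812030
ŷ(9) = a + b·9 = 5.812030 + 4.067669·9 = 42.421053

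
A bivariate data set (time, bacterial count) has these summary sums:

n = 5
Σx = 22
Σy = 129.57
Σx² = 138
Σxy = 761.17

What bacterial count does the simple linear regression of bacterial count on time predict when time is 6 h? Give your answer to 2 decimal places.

Sxx = Σx² − (Σx)²/n = 138 − 96.8 = 41.2
Sxy = Σxy − (Σx)(Σy)/n = 761.17 − 570.108 = 191.062
b = Sxy/Sxx = 191.062/41.2 = 4.637427
a = ȳ − b·x̄ = 25.914 − 4.637427·4.4 = 5.509320
ŷ(6) = a + b·6 = 5.509320 + 4.637427·6 = 33.333883

33.33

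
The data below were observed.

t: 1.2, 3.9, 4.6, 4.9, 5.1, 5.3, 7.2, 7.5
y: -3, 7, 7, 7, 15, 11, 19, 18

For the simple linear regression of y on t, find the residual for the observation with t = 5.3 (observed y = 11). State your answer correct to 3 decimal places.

n = 8, Σx = 39.7, Σy = 81, Σxy = 496.8, Σx² = 224.01
Sxx = Σx² − (Σx)²/n = 224.01 − 197.01125 = 26.99875
Sxy = Σxy − (Σx)(Σy)/n = 496.8 − 401.9625 = 94.8375
b = Sxy/Sxx = 94.8375/26.99875 = 3.512663
a = ȳ − b·x̄ = 10.125 − 3.512663·4.9625 = -7.306588
ŷ(5.3) = -7.306588 + 3.512663·5.3 = 11.310524
residual = y − ŷ = 11 − 11.310524 = -0.310524

-0.311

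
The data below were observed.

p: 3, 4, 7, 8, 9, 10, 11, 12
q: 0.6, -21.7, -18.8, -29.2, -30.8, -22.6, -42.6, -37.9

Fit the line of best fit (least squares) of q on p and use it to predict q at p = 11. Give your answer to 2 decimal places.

n = 8, Σx = 64, Σy = -203, Σxy = -1876.8, Σx² = 584
Sxx = Σx² − (Σx)²/n = 584 − 512 = 72
Sxy = Σxy − (Σx)(Σy)/n = -1876.8 − (-1624) = -252.8
b = Sxy/Sxx = -252.8/72 = -3.511111
a = ȳ − b·x̄ = -25.375 − (-3.511111)·8 = 2.713889
ŷ(11) = a + b·11 = 2.713889 + (-3.511111)·11 = -35.908333

-35.91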